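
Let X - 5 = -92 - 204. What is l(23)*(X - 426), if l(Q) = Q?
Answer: -16491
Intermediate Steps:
X = -291 (X = 5 + (-92 - 204) = 5 - 296 = -291)
l(23)*(X - 426) = 23*(-291 - 426) = 23*(-717) = -16491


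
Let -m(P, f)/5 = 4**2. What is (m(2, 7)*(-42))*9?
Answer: 30240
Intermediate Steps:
m(P, f) = -80 (m(P, f) = -5*4**2 = -5*16 = -80)
(m(2, 7)*(-42))*9 = -80*(-42)*9 = 3360*9 = 30240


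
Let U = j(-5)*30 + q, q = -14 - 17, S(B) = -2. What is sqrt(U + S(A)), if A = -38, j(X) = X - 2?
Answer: 9*I*sqrt(3) ≈ 15.588*I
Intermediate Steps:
j(X) = -2 + X
q = -31
U = -241 (U = (-2 - 5)*30 - 31 = -7*30 - 31 = -210 - 31 = -241)
sqrt(U + S(A)) = sqrt(-241 - 2) = sqrt(-243) = 9*I*sqrt(3)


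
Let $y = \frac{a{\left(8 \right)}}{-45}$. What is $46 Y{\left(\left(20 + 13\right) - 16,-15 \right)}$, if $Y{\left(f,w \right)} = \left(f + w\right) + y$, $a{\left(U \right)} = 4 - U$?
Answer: $\frac{4324}{45} \approx 96.089$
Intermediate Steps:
$y = \frac{4}{45}$ ($y = \frac{4 - 8}{-45} = \left(4 - 8\right) \left(- \frac{1}{45}\right) = \left(-4\right) \left(- \frac{1}{45}\right) = \frac{4}{45} \approx 0.088889$)
$Y{\left(f,w \right)} = \frac{4}{45} + f + w$ ($Y{\left(f,w \right)} = \left(f + w\right) + \frac{4}{45} = \frac{4}{45} + f + w$)
$46 Y{\left(\left(20 + 13\right) - 16,-15 \right)} = 46 \left(\frac{4}{45} + \left(\left(20 + 13\right) - 16\right) - 15\right) = 46 \left(\frac{4}{45} + \left(33 - 16\right) - 15\right) = 46 \left(\frac{4}{45} + 17 - 15\right) = 46 \cdot \frac{94}{45} = \frac{4324}{45}$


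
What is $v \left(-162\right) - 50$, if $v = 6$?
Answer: $-1022$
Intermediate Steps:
$v \left(-162\right) - 50 = 6 \left(-162\right) - 50 = -972 - 50 = -1022$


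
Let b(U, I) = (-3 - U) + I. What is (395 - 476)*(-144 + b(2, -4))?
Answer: 12393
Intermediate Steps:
b(U, I) = -3 + I - U
(395 - 476)*(-144 + b(2, -4)) = (395 - 476)*(-144 + (-3 - 4 - 1*2)) = -81*(-144 + (-3 - 4 - 2)) = -81*(-144 - 9) = -81*(-153) = 12393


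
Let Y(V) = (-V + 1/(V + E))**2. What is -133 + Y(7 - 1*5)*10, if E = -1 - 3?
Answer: -141/2 ≈ -70.500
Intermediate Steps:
E = -4
Y(V) = (1/(-4 + V) - V)**2 (Y(V) = (-V + 1/(V - 4))**2 = (-V + 1/(-4 + V))**2 = (1/(-4 + V) - V)**2)
-133 + Y(7 - 1*5)*10 = -133 + ((1 - (7 - 1*5)**2 + 4*(7 - 1*5))**2/(-4 + (7 - 1*5))**2)*10 = -133 + ((1 - (7 - 5)**2 + 4*(7 - 5))**2/(-4 + (7 - 5))**2)*10 = -133 + ((1 - 1*2**2 + 4*2)**2/(-4 + 2)**2)*10 = -133 + ((1 - 1*4 + 8)**2/(-2)**2)*10 = -133 + ((1 - 4 + 8)**2/4)*10 = -133 + ((1/4)*5**2)*10 = -133 + ((1/4)*25)*10 = -133 + (25/4)*10 = -133 + 125/2 = -141/2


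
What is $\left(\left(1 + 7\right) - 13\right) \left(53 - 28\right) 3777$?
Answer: $-472125$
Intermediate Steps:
$\left(\left(1 + 7\right) - 13\right) \left(53 - 28\right) 3777 = \left(8 - 13\right) 25 \cdot 3777 = \left(-5\right) 25 \cdot 3777 = \left(-125\right) 3777 = -472125$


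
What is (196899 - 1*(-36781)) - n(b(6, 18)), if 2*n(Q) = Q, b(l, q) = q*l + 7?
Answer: 467245/2 ≈ 2.3362e+5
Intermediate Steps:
b(l, q) = 7 + l*q (b(l, q) = l*q + 7 = 7 + l*q)
n(Q) = Q/2
(196899 - 1*(-36781)) - n(b(6, 18)) = (196899 - 1*(-36781)) - (7 + 6*18)/2 = (196899 + 36781) - (7 + 108)/2 = 233680 - 115/2 = 467245/2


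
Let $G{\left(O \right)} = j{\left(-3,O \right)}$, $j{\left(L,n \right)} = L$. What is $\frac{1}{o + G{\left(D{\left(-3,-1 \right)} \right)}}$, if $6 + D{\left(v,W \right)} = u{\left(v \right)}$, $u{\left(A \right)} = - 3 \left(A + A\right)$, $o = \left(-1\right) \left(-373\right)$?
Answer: $\frac{1}{370} \approx 0.0027027$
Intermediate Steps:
$o = 373$
$u{\left(A \right)} = - 6 A$ ($u{\left(A \right)} = - 3 \cdot 2 A = - 6 A$)
$D{\left(v,W \right)} = -6 - 6 v$
$G{\left(O \right)} = -3$
$\frac{1}{o + G{\left(D{\left(-3,-1 \right)} \right)}} = \frac{1}{373 - 3} = \frac{1}{370}$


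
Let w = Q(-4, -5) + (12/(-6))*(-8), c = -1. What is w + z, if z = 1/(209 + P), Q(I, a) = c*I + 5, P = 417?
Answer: 15651/626 ≈ 25.002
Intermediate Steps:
Q(I, a) = 5 - I (Q(I, a) = -I + 5 = 5 - I)
z = 1/626 (z = 1/(209 + 417) = 1/626 ≈ 0.0015974)
w = 25 (w = (5 - 1*(-4)) + (12/(-6))*(-8) = (5 + 4) + (12*(-⅙))*(-8) = 9 - 2*(-8) = 9 + 16 = 25)
w + z = 25 + 1/626 = 15651/626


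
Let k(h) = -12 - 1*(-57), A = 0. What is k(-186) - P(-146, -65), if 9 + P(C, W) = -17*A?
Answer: 54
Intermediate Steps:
k(h) = 45 (k(h) = -12 + 57 = 45)
P(C, W) = -9 (P(C, W) = -9 - 17*0 = -9 + 0 = -9)
k(-186) - P(-146, -65) = 45 - 1*(-9) = 45 + 9 = 54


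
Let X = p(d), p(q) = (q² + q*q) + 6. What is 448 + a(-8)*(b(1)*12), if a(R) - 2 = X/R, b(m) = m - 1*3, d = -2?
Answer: 442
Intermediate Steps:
b(m) = -3 + m (b(m) = m - 3 = -3 + m)
p(q) = 6 + 2*q² (p(q) = (q² + q²) + 6 = 2*q² + 6 = 6 + 2*q²)
X = 14 (X = 6 + 2*(-2)² = 6 + 2*4 = 6 + 8 = 14)
a(R) = 2 + 14/R
448 + a(-8)*(b(1)*12) = 448 + (2 + 14/(-8))*((-3 + 1)*12) = 448 + (2 + 14*(-⅛))*(-2*12) = 448 + (2 - 7/4)*(-24) = 448 + (¼)*(-24) = 448 - 6 = 442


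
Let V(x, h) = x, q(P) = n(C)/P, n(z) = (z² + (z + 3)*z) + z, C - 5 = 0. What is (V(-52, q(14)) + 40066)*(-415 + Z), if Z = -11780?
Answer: -487970730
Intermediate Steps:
C = 5 (C = 5 + 0 = 5)
n(z) = z + z² + z*(3 + z) (n(z) = (z² + (3 + z)*z) + z = (z² + z*(3 + z)) + z = z + z² + z*(3 + z))
q(P) = 70/P (q(P) = (2*5*(2 + 5))/P = (2*5*7)/P = 70/P)
(V(-52, q(14)) + 40066)*(-415 + Z) = (-52 + 40066)*(-415 - 11780) = 40014*(-12195) = -487970730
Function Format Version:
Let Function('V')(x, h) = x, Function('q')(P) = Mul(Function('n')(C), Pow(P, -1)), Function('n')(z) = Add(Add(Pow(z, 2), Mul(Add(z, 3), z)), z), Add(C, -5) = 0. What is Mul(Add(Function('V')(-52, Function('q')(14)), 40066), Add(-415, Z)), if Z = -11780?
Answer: -487970730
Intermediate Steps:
C = 5 (C = Add(5, 0) = 5)
Function('n')(z) = Add(z, Pow(z, 2), Mul(z, Add(3, z))) (Function('n')(z) = Add(Add(Pow(z, 2), Mul(Add(3, z), z)), z) = Add(Add(Pow(z, 2), Mul(z, Add(3, z))), z) = Add(z, Pow(z, 2), Mul(z, Add(3, z))))
Function('q')(P) = Mul(70, Pow(P, -1)) (Function('q')(P) = Mul(Mul(2, 5, Add(2, 5)), Pow(P, -1)) = Mul(Mul(2, 5, 7), Pow(P, -1)) = Mul(70, Pow(P, -1)))
Mul(Add(Function('V')(-52, Function('q')(14)), 40066), Add(-415, Z)) = Mul(Add(-52, 40066), Add(-415, -11780)) = Mul(40014, -12195) = -487970730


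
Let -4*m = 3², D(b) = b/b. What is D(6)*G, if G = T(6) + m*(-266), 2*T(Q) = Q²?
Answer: 1233/2 ≈ 616.50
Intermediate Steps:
D(b) = 1
m = -9/4 (m = -¼*3² = -¼*9 = -9/4 ≈ -2.2500)
T(Q) = Q²/2
G = 1233/2 (G = (½)*6² - 9/4*(-266) = (½)*36 + 1197/2 = 18 + 1197/2 = 1233/2 ≈ 616.50)
D(6)*G = 1*(1233/2) = 1233/2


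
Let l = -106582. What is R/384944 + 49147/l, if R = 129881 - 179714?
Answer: -35320909/59807728 ≈ -0.59057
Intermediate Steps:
R = -49833
R/384944 + 49147/l = -49833/384944 + 49147/(-106582) = -49833*1/384944 + 49147*(-1/106582) = -1017/7856 - 7021/15226 = -35320909/59807728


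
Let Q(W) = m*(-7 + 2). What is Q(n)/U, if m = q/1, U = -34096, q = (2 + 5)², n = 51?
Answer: 245/34096 ≈ 0.0071856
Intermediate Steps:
q = 49 (q = 7² = 49)
m = 49 (m = 49/1 = 49*1 = 49)
Q(W) = -245 (Q(W) = 49*(-7 + 2) = 49*(-5) = -245)
Q(n)/U = -245/(-34096) = -245*(-1/34096) = 245/34096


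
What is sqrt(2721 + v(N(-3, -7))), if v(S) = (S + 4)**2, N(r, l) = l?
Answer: sqrt(2730) ≈ 52.249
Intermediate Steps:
v(S) = (4 + S)**2
sqrt(2721 + v(N(-3, -7))) = sqrt(2721 + (4 - 7)**2) = sqrt(2721 + (-3)**2) = sqrt(2721 + 9) = sqrt(2730)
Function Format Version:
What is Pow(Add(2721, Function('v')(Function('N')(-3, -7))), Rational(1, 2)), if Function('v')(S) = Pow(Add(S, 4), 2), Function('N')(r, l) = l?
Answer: Pow(2730, Rational(1, 2)) ≈ 52.249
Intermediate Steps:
Function('v')(S) = Pow(Add(4, S), 2)
Pow(Add(2721, Function('v')(Function('N')(-3, -7))), Rational(1, 2)) = Pow(Add(2721, Pow(Add(4, -7), 2)), Rational(1, 2)) = Pow(Add(2721, Pow(-3, 2)), Rational(1, 2)) = Pow(Add(2721, 9), Rational(1, 2)) = Pow(2730, Rational(1, 2))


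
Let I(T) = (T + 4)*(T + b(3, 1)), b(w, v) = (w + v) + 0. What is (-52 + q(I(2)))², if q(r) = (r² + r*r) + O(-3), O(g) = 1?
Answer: 6456681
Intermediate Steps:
b(w, v) = v + w (b(w, v) = (v + w) + 0 = v + w)
I(T) = (4 + T)² (I(T) = (T + 4)*(T + (1 + 3)) = (4 + T)*(T + 4) = (4 + T)*(4 + T) = (4 + T)²)
q(r) = 1 + 2*r² (q(r) = (r² + r*r) + 1 = (r² + r²) + 1 = 2*r² + 1 = 1 + 2*r²)
(-52 + q(I(2)))² = (-52 + (1 + 2*(16 + 2² + 8*2)²))² = (-52 + (1 + 2*(16 + 4 + 16)²))² = (-52 + (1 + 2*36²))² = (-52 + (1 + 2*1296))² = (-52 + (1 + 2592))² = (-52 + 2593)² = 2541² = 6456681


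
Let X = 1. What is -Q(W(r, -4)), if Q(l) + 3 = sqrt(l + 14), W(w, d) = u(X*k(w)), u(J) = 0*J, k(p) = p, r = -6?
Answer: 3 - sqrt(14) ≈ -0.74166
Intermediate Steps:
u(J) = 0
W(w, d) = 0
Q(l) = -3 + sqrt(14 + l) (Q(l) = -3 + sqrt(l + 14) = -3 + sqrt(14 + l))
-Q(W(r, -4)) = -(-3 + sqrt(14 + 0)) = -(-3 + sqrt(14)) = 3 - sqrt(14)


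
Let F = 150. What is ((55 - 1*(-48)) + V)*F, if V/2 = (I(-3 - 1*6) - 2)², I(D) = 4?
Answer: 16650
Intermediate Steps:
V = 8 (V = 2*(4 - 2)² = 2*2² = 2*4 = 8)
((55 - 1*(-48)) + V)*F = ((55 - 1*(-48)) + 8)*150 = ((55 + 48) + 8)*150 = (103 + 8)*150 = 111*150 = 16650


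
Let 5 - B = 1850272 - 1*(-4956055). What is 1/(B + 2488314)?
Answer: -1/4318008 ≈ -2.3159e-7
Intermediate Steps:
B = -6806322 (B = 5 - (1850272 - 1*(-4956055)) = 5 - (1850272 + 4956055) = 5 - 1*6806327 = 5 - 6806327 = -6806322)
1/(B + 2488314) = 1/(-6806322 + 2488314) = 1/(-4318008) = -1/4318008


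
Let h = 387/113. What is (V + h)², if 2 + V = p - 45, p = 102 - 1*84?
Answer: 8352100/12769 ≈ 654.09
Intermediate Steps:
p = 18 (p = 102 - 84 = 18)
h = 387/113 (h = 387*(1/113) = 387/113 ≈ 3.4248)
V = -29 (V = -2 + (18 - 45) = -2 - 27 = -29)
(V + h)² = (-29 + 387/113)² = (-2890/113)² = 8352100/12769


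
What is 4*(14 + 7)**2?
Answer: 1764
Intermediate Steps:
4*(14 + 7)**2 = 4*21**2 = 4*441 = 1764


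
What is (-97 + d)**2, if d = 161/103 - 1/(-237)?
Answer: 5427068774449/595896921 ≈ 9107.4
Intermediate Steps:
d = 38260/24411 (d = 161*(1/103) - 1*(-1/237) = 161/103 + 1/237 = 38260/24411 ≈ 1.5673)
(-97 + d)**2 = (-97 + 38260/24411)**2 = (-2329607/24411)**2 = 5427068774449/595896921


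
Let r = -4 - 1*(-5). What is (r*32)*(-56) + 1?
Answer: -1791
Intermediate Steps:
r = 1 (r = -4 + 5 = 1)
(r*32)*(-56) + 1 = (1*32)*(-56) + 1 = 32*(-56) + 1 = -1792 + 1 = -1791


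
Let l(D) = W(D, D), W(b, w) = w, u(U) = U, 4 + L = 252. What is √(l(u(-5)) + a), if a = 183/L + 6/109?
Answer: 5*I*√30742142/13516 ≈ 2.0511*I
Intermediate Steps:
L = 248 (L = -4 + 252 = 248)
l(D) = D
a = 21435/27032 (a = 183/248 + 6/109 = 21435/27032 ≈ 0.79295)
√(l(u(-5)) + a) = √(-5 + 21435/27032) = √(-113725/27032) = 5*I*√30742142/13516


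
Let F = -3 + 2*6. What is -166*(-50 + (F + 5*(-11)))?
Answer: 15936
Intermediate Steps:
F = 9 (F = -3 + 12 = 9)
-166*(-50 + (F + 5*(-11))) = -166*(-50 + (9 + 5*(-11))) = -166*(-50 + (9 - 55)) = -166*(-50 - 46) = -166*(-96) = 15936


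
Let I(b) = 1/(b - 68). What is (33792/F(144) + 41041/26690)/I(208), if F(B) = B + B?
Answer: 133252042/8007 ≈ 16642.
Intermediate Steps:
F(B) = 2*B
I(b) = 1/(-68 + b)
(33792/F(144) + 41041/26690)/I(208) = (33792/((2*144)) + 41041/26690)/(1/(-68 + 208)) = (33792/288 + 41041*(1/26690))/(1/140) = (33792*(1/288) + 41041/26690)/(1/140) = (352/3 + 41041/26690)*140 = (9518003/80070)*140 = 133252042/8007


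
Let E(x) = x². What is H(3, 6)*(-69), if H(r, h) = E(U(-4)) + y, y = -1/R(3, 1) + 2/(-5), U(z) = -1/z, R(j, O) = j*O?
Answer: 3703/80 ≈ 46.287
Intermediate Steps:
R(j, O) = O*j
y = -11/15 (y = -1/(1*3) + 2/(-5) = -1/3 + 2*(-⅕) = -1*⅓ - ⅖ = -⅓ - ⅖ = -11/15 ≈ -0.73333)
H(r, h) = -161/240 (H(r, h) = (-1/(-4))² - 11/15 = (-1*(-¼))² - 11/15 = (¼)² - 11/15 = 1/16 - 11/15 = -161/240)
H(3, 6)*(-69) = -161/240*(-69) = 3703/80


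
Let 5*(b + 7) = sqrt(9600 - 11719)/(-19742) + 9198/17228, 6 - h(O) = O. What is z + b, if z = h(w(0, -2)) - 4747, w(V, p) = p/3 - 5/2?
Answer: -4199083/885 - I*sqrt(2119)/98710 ≈ -4744.7 - 0.00046634*I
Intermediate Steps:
w(V, p) = -5/2 + p/3 (w(V, p) = p*(1/3) - 5*1/2 = p/3 - 5/2 = -5/2 + p/3)
h(O) = 6 - O
z = -28427/6 (z = (6 - (-5/2 + (1/3)*(-2))) - 4747 = (6 - (-5/2 - 2/3)) - 4747 = (6 - 1*(-19/6)) - 4747 = (6 + 19/6) - 4747 = 55/6 - 4747 = -28427/6 ≈ -4737.8)
b = -4067/590 - I*sqrt(2119)/98710 (b = -7 + (sqrt(9600 - 11719)/(-19742) + 9198/17228)/5 = -7 + (sqrt(-2119)*(-1/19742) + 9198*(1/17228))/5 = -7 + ((I*sqrt(2119))*(-1/19742) + 63/118)/5 = -7 + (-I*sqrt(2119)/19742 + 63/118)/5 = -7 + (63/118 - I*sqrt(2119)/19742)/5 = -7 + (63/590 - I*sqrt(2119)/98710) = -4067/590 - I*sqrt(2119)/98710 ≈ -6.8932 - 0.00046634*I)
z + b = -28427/6 + (-4067/590 - I*sqrt(2119)/98710) = -4199083/885 - I*sqrt(2119)/98710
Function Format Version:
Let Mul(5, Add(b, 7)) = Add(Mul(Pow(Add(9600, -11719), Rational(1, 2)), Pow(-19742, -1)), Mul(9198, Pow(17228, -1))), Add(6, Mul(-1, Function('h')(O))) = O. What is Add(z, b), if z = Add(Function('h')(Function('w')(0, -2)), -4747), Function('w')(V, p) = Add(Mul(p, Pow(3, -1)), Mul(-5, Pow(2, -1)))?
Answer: Add(Rational(-4199083, 885), Mul(Rational(-1, 98710), I, Pow(2119, Rational(1, 2)))) ≈ Add(-4744.7, Mul(-0.00046634, I))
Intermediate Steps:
Function('w')(V, p) = Add(Rational(-5, 2), Mul(Rational(1, 3), p)) (Function('w')(V, p) = Add(Mul(p, Rational(1, 3)), Mul(-5, Rational(1, 2))) = Add(Mul(Rational(1, 3), p), Rational(-5, 2)) = Add(Rational(-5, 2), Mul(Rational(1, 3), p)))
Function('h')(O) = Add(6, Mul(-1, O))
z = Rational(-28427, 6) (z = Add(Add(6, Mul(-1, Add(Rational(-5, 2), Mul(Rational(1, 3), -2)))), -4747) = Add(Add(6, Mul(-1, Add(Rational(-5, 2), Rational(-2, 3)))), -4747) = Add(Add(6, Mul(-1, Rational(-19, 6))), -4747) = Add(Add(6, Rational(19, 6)), -4747) = Add(Rational(55, 6), -4747) = Rational(-28427, 6) ≈ -4737.8)
b = Add(Rational(-4067, 590), Mul(Rational(-1, 98710), I, Pow(2119, Rational(1, 2)))) (b = Add(-7, Mul(Rational(1, 5), Add(Mul(Pow(Add(9600, -11719), Rational(1, 2)), Pow(-19742, -1)), Mul(9198, Pow(17228, -1))))) = Add(-7, Mul(Rational(1, 5), Add(Mul(Pow(-2119, Rational(1, 2)), Rational(-1, 19742)), Mul(9198, Rational(1, 17228))))) = Add(-7, Mul(Rational(1, 5), Add(Mul(Mul(I, Pow(2119, Rational(1, 2))), Rational(-1, 19742)), Rational(63, 118)))) = Add(-7, Mul(Rational(1, 5), Add(Mul(Rational(-1, 19742), I, Pow(2119, Rational(1, 2))), Rational(63, 118)))) = Add(-7, Mul(Rational(1, 5), Add(Rational(63, 118), Mul(Rational(-1, 19742), I, Pow(2119, Rational(1, 2)))))) = Add(-7, Add(Rational(63, 590), Mul(Rational(-1, 98710), I, Pow(2119, Rational(1, 2))))) = Add(Rational(-4067, 590), Mul(Rational(-1, 98710), I, Pow(2119, Rational(1, 2)))) ≈ Add(-6.8932, Mul(-0.00046634, I)))
Add(z, b) = Add(Rational(-28427, 6), Add(Rational(-4067, 590), Mul(Rational(-1, 98710), I, Pow(2119, Rational(1, 2))))) = Add(Rational(-4199083, 885), Mul(Rational(-1, 98710), I, Pow(2119, Rational(1, 2))))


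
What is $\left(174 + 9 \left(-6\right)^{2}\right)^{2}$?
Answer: $248004$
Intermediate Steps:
$\left(174 + 9 \left(-6\right)^{2}\right)^{2} = \left(174 + 9 \cdot 36\right)^{2} = \left(174 + 324\right)^{2} = 498^{2} = 248004$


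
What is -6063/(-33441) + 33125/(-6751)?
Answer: -2264972/479321 ≈ -4.7254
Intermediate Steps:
-6063/(-33441) + 33125/(-6751) = -6063*(-1/33441) + 33125*(-1/6751) = 2021/11147 - 33125/6751 = -2264972/479321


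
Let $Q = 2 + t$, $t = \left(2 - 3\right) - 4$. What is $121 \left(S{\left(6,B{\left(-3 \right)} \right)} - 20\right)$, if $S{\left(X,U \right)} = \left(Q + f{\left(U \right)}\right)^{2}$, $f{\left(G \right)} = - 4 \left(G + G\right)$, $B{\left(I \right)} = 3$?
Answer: $85789$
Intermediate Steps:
$t = -5$ ($t = -1 - 4 = -5$)
$f{\left(G \right)} = - 8 G$ ($f{\left(G \right)} = - 4 \cdot 2 G = - 8 G$)
$Q = -3$ ($Q = 2 - 5 = -3$)
$S{\left(X,U \right)} = \left(-3 - 8 U\right)^{2}$
$121 \left(S{\left(6,B{\left(-3 \right)} \right)} - 20\right) = 121 \left(\left(3 + 8 \cdot 3\right)^{2} - 20\right) = 121 \left(\left(3 + 24\right)^{2} - 20\right) = 121 \left(27^{2} - 20\right) = 121 \left(729 - 20\right) = 121 \cdot 709 = 85789$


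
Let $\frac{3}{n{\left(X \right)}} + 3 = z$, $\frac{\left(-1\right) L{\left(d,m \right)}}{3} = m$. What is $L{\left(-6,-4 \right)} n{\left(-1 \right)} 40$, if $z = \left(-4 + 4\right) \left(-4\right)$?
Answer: $-480$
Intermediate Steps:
$L{\left(d,m \right)} = - 3 m$
$z = 0$ ($z = 0 \left(-4\right) = 0$)
$n{\left(X \right)} = -1$ ($n{\left(X \right)} = \frac{3}{-3 + 0} = \frac{3}{-3} = 3 \left(- \frac{1}{3}\right) = -1$)
$L{\left(-6,-4 \right)} n{\left(-1 \right)} 40 = \left(-3\right) \left(-4\right) \left(-1\right) 40 = 12 \left(-1\right) 40 = \left(-12\right) 40 = -480$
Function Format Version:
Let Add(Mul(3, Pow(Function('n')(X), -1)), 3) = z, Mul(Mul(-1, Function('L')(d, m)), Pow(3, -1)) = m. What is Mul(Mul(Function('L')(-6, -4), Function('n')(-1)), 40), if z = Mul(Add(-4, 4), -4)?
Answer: -480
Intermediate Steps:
Function('L')(d, m) = Mul(-3, m)
z = 0 (z = Mul(0, -4) = 0)
Function('n')(X) = -1 (Function('n')(X) = Mul(3, Pow(Add(-3, 0), -1)) = Mul(3, Pow(-3, -1)) = Mul(3, Rational(-1, 3)) = -1)
Mul(Mul(Function('L')(-6, -4), Function('n')(-1)), 40) = Mul(Mul(Mul(-3, -4), -1), 40) = Mul(Mul(12, -1), 40) = Mul(-12, 40) = -480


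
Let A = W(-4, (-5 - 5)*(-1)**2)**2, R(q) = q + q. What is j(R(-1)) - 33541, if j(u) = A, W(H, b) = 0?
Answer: -33541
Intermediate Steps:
R(q) = 2*q
A = 0 (A = 0**2 = 0)
j(u) = 0
j(R(-1)) - 33541 = 0 - 33541 = -33541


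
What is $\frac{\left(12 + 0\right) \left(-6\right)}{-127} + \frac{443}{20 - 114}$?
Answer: $- \frac{49493}{11938} \approx -4.1458$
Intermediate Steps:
$\frac{\left(12 + 0\right) \left(-6\right)}{-127} + \frac{443}{20 - 114} = 12 \left(-6\right) \left(- \frac{1}{127}\right) + \frac{443}{-94} = \left(-72\right) \left(- \frac{1}{127}\right) + 443 \left(- \frac{1}{94}\right) = \frac{72}{127} - \frac{443}{94} = - \frac{49493}{11938}$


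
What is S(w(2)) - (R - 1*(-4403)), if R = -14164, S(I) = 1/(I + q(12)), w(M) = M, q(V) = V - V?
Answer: 19523/2 ≈ 9761.5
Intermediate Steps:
q(V) = 0
S(I) = 1/I (S(I) = 1/(I + 0) = 1/I)
S(w(2)) - (R - 1*(-4403)) = 1/2 - (-14164 - 1*(-4403)) = 1/2 - (-14164 + 4403) = 1/2 - 1*(-9761) = 1/2 + 9761 = 19523/2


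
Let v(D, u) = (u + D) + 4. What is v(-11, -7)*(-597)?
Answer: 8358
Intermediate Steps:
v(D, u) = 4 + D + u (v(D, u) = (D + u) + 4 = 4 + D + u)
v(-11, -7)*(-597) = (4 - 11 - 7)*(-597) = -14*(-597) = 8358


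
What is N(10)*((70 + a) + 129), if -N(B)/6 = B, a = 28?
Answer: -13620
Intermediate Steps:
N(B) = -6*B
N(10)*((70 + a) + 129) = (-6*10)*((70 + 28) + 129) = -60*(98 + 129) = -60*227 = -13620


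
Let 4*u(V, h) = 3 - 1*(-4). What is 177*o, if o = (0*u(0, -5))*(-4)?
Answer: 0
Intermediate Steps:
u(V, h) = 7/4 (u(V, h) = (3 - 1*(-4))/4 = (3 + 4)/4 = (¼)*7 = 7/4)
o = 0 (o = (0*(7/4))*(-4) = 0*(-4) = 0)
177*o = 177*0 = 0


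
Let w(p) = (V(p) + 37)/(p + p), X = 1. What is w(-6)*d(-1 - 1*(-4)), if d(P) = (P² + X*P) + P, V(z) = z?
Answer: -155/4 ≈ -38.750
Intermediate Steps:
d(P) = P² + 2*P (d(P) = (P² + 1*P) + P = (P² + P) + P = (P + P²) + P = P² + 2*P)
w(p) = (37 + p)/(2*p) (w(p) = (p + 37)/(p + p) = (37 + p)/((2*p)) = (37 + p)*(1/(2*p)) = (37 + p)/(2*p))
w(-6)*d(-1 - 1*(-4)) = ((½)*(37 - 6)/(-6))*((-1 - 1*(-4))*(2 + (-1 - 1*(-4)))) = ((½)*(-⅙)*31)*((-1 + 4)*(2 + (-1 + 4))) = -31*(2 + 3)/4 = -31*5/4 = -31/12*15 = -155/4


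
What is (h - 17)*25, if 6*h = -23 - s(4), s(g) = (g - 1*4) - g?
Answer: -3025/6 ≈ -504.17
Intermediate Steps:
s(g) = -4 (s(g) = (g - 4) - g = (-4 + g) - g = -4)
h = -19/6 (h = (-23 - 1*(-4))/6 = (-23 + 4)/6 = (⅙)*(-19) = -19/6 ≈ -3.1667)
(h - 17)*25 = (-19/6 - 17)*25 = -121/6*25 = -3025/6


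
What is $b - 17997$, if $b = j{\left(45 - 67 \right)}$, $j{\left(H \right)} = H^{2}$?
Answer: $-17513$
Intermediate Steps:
$b = 484$ ($b = \left(45 - 67\right)^{2} = \left(-22\right)^{2} = 484$)
$b - 17997 = 484 - 17997 = -17513$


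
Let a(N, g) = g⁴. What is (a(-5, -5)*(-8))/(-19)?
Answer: 5000/19 ≈ 263.16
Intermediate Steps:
(a(-5, -5)*(-8))/(-19) = ((-5)⁴*(-8))/(-19) = (625*(-8))*(-1/19) = -5000*(-1/19) = 5000/19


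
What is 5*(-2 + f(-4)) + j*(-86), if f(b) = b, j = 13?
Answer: -1148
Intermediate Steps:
5*(-2 + f(-4)) + j*(-86) = 5*(-2 - 4) + 13*(-86) = 5*(-6) - 1118 = -30 - 1118 = -1148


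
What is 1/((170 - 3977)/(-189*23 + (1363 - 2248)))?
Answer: 1744/1269 ≈ 1.3743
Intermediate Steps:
1/((170 - 3977)/(-189*23 + (1363 - 2248))) = 1/(-3807/(-4347 - 885)) = 1/(-3807/(-5232)) = 1/(-3807*(-1/5232)) = 1/(1269/1744) = 1744/1269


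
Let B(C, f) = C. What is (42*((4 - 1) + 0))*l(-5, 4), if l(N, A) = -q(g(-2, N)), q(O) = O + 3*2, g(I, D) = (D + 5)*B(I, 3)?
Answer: -756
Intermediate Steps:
g(I, D) = I*(5 + D) (g(I, D) = (D + 5)*I = (5 + D)*I = I*(5 + D))
q(O) = 6 + O (q(O) = O + 6 = 6 + O)
l(N, A) = 4 + 2*N (l(N, A) = -(6 - 2*(5 + N)) = -(6 + (-10 - 2*N)) = -(-4 - 2*N) = 4 + 2*N)
(42*((4 - 1) + 0))*l(-5, 4) = (42*((4 - 1) + 0))*(4 + 2*(-5)) = (42*(3 + 0))*(4 - 10) = (42*3)*(-6) = 126*(-6) = -756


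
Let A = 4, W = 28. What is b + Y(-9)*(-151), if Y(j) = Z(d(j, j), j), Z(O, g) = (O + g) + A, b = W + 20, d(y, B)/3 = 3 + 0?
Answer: -556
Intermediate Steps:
d(y, B) = 9 (d(y, B) = 3*(3 + 0) = 3*3 = 9)
b = 48 (b = 28 + 20 = 48)
Z(O, g) = 4 + O + g (Z(O, g) = (O + g) + 4 = 4 + O + g)
Y(j) = 13 + j (Y(j) = 4 + 9 + j = 13 + j)
b + Y(-9)*(-151) = 48 + (13 - 9)*(-151) = 48 + 4*(-151) = 48 - 604 = -556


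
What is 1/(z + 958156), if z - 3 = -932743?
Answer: 1/25416 ≈ 3.9345e-5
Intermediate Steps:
z = -932740 (z = 3 - 932743 = -932740)
1/(z + 958156) = 1/(-932740 + 958156) = 1/25416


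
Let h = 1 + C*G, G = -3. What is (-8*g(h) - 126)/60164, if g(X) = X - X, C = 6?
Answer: -63/30082 ≈ -0.0020943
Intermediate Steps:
h = -17 (h = 1 + 6*(-3) = 1 - 18 = -17)
g(X) = 0
(-8*g(h) - 126)/60164 = (-8*0 - 126)/60164 = (0 - 126)*(1/60164) = -126*1/60164 = -63/30082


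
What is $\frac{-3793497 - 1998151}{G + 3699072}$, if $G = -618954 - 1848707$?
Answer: $- \frac{5791648}{1231411} \approx -4.7033$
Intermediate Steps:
$G = -2467661$ ($G = -618954 - 1848707 = -2467661$)
$\frac{-3793497 - 1998151}{G + 3699072} = \frac{-3793497 - 1998151}{-2467661 + 3699072} = \frac{-3793497 - 1998151}{1231411} = \left(-3793497 - 1998151\right) \frac{1}{1231411} = \left(-5791648\right) \frac{1}{1231411} = - \frac{5791648}{1231411}$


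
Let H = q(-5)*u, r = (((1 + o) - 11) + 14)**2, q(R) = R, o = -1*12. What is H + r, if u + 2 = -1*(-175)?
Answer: -801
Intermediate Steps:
o = -12
u = 173 (u = -2 - 1*(-175) = -2 + 175 = 173)
r = 64 (r = (((1 - 12) - 11) + 14)**2 = ((-11 - 11) + 14)**2 = (-22 + 14)**2 = (-8)**2 = 64)
H = -865 (H = -5*173 = -865)
H + r = -865 + 64 = -801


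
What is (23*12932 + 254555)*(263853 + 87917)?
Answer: 194173874070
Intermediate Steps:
(23*12932 + 254555)*(263853 + 87917) = (297436 + 254555)*351770 = 551991*351770 = 194173874070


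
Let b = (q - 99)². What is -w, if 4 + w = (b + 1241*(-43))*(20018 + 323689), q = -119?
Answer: 2006905177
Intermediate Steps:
b = 47524 (b = (-119 - 99)² = (-218)² = 47524)
w = -2006905177 (w = -4 + (47524 + 1241*(-43))*(20018 + 323689) = -4 + (47524 - 53363)*343707 = -4 - 5839*343707 = -4 - 2006905173 = -2006905177)
-w = -1*(-2006905177) = 2006905177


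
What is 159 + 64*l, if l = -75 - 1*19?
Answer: -5857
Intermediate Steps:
l = -94 (l = -75 - 19 = -94)
159 + 64*l = 159 + 64*(-94) = 159 - 6016 = -5857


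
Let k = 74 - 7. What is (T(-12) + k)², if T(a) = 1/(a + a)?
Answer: 2582449/576 ≈ 4483.4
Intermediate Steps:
k = 67
T(a) = 1/(2*a)
(T(-12) + k)² = ((½)/(-12) + 67)² = ((½)*(-1/12) + 67)² = (-1/24 + 67)² = (1607/24)² = 2582449/576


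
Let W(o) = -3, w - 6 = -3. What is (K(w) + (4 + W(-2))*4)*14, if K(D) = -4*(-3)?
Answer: 224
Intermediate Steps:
w = 3 (w = 6 - 3 = 3)
K(D) = 12
(K(w) + (4 + W(-2))*4)*14 = (12 + (4 - 3)*4)*14 = (12 + 1*4)*14 = (12 + 4)*14 = 16*14 = 224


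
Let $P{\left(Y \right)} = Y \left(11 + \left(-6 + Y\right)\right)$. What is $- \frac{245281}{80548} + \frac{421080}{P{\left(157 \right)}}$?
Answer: $\frac{4613112481}{341442972} \approx 13.511$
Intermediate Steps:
$P{\left(Y \right)} = Y \left(5 + Y\right)$
$- \frac{245281}{80548} + \frac{421080}{P{\left(157 \right)}} = - \frac{245281}{80548} + \frac{421080}{157 \left(5 + 157\right)} = \left(-245281\right) \frac{1}{80548} + \frac{421080}{157 \cdot 162} = - \frac{245281}{80548} + \frac{421080}{25434} = - \frac{245281}{80548} + 421080 \cdot \frac{1}{25434} = - \frac{245281}{80548} + \frac{70180}{4239} = \frac{4613112481}{341442972}$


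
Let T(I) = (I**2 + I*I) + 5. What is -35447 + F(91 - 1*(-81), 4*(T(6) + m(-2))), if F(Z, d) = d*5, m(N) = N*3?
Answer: -34027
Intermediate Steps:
T(I) = 5 + 2*I**2 (T(I) = (I**2 + I**2) + 5 = 2*I**2 + 5 = 5 + 2*I**2)
m(N) = 3*N
F(Z, d) = 5*d
-35447 + F(91 - 1*(-81), 4*(T(6) + m(-2))) = -35447 + 5*(4*((5 + 2*6**2) + 3*(-2))) = -35447 + 5*(4*((5 + 2*36) - 6)) = -35447 + 5*(4*((5 + 72) - 6)) = -35447 + 5*(4*(77 - 6)) = -35447 + 5*(4*71) = -35447 + 5*284 = -35447 + 1420 = -34027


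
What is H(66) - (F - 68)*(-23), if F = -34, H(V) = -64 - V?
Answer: -2476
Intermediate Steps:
H(66) - (F - 68)*(-23) = (-64 - 1*66) - (-34 - 68)*(-23) = (-64 - 66) - (-102)*(-23) = -130 - 1*2346 = -130 - 2346 = -2476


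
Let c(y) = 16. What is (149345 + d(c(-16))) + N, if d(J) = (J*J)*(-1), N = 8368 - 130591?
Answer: 26866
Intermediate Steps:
N = -122223
d(J) = -J² (d(J) = J²*(-1) = -J²)
(149345 + d(c(-16))) + N = (149345 - 1*16²) - 122223 = (149345 - 1*256) - 122223 = (149345 - 256) - 122223 = 149089 - 122223 = 26866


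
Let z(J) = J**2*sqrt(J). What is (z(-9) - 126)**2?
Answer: -43173 - 61236*I ≈ -43173.0 - 61236.0*I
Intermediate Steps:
z(J) = J**(5/2)
(z(-9) - 126)**2 = ((-9)**(5/2) - 126)**2 = (243*I - 126)**2 = (-126 + 243*I)**2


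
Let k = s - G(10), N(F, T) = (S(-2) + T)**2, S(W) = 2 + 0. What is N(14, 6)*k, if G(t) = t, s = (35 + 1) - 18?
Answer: 512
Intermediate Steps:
s = 18 (s = 36 - 18 = 18)
S(W) = 2
N(F, T) = (2 + T)**2
k = 8 (k = 18 - 1*10 = 18 - 10 = 8)
N(14, 6)*k = (2 + 6)**2*8 = 8**2*8 = 64*8 = 512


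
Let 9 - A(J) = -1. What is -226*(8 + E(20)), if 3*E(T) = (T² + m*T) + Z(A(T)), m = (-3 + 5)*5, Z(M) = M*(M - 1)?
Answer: -53788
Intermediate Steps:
A(J) = 10 (A(J) = 9 - 1*(-1) = 9 + 1 = 10)
Z(M) = M*(-1 + M)
m = 10 (m = 2*5 = 10)
E(T) = 30 + T²/3 + 10*T/3 (E(T) = ((T² + 10*T) + 10*(-1 + 10))/3 = ((T² + 10*T) + 10*9)/3 = ((T² + 10*T) + 90)/3 = (90 + T² + 10*T)/3 = 30 + T²/3 + 10*T/3)
-226*(8 + E(20)) = -226*(8 + (30 + (⅓)*20² + (10/3)*20)) = -226*(8 + (30 + (⅓)*400 + 200/3)) = -226*(8 + (30 + 400/3 + 200/3)) = -226*(8 + 230) = -226*238 = -53788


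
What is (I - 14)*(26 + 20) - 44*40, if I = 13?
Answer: -1806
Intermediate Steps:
(I - 14)*(26 + 20) - 44*40 = (13 - 14)*(26 + 20) - 44*40 = -1*46 - 1760 = -46 - 1760 = -1806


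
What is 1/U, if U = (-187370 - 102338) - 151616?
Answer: -1/441324 ≈ -2.2659e-6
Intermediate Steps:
U = -441324 (U = -289708 - 151616 = -441324)
1/U = 1/(-441324) = -1/441324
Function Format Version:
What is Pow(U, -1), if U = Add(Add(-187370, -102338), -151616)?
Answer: Rational(-1, 441324) ≈ -2.2659e-6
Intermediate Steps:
U = -441324 (U = Add(-289708, -151616) = -441324)
Pow(U, -1) = Pow(-441324, -1) = Rational(-1, 441324)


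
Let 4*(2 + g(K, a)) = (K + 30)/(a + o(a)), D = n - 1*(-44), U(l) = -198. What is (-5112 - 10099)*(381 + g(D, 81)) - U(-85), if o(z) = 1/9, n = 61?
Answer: -3370322537/584 ≈ -5.7711e+6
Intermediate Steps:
o(z) = 1/9
D = 105 (D = 61 - 1*(-44) = 61 + 44 = 105)
g(K, a) = -2 + (30 + K)/(4*(1/9 + a)) (g(K, a) = -2 + ((K + 30)/(a + 1/9))/4 = -2 + ((30 + K)/(1/9 + a))/4 = -2 + (30 + K)/(4*(1/9 + a)))
(-5112 - 10099)*(381 + g(D, 81)) - U(-85) = (-5112 - 10099)*(381 + (262 - 72*81 + 9*105)/(4*(1 + 9*81))) - 1*(-198) = -15211*(381 + (262 - 5832 + 945)/(4*(1 + 729))) + 198 = -15211*(381 + (1/4)*(-4625)/730) + 198 = -15211*(381 + (1/4)*(1/730)*(-4625)) + 198 = -15211*(381 - 925/584) + 198 = -15211*221579/584 + 198 = -3370438169/584 + 198 = -3370322537/584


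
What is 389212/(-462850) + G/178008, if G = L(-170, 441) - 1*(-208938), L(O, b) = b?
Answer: 4604703409/13731833800 ≈ 0.33533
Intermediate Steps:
G = 209379 (G = 441 - 1*(-208938) = 441 + 208938 = 209379)
389212/(-462850) + G/178008 = 389212/(-462850) + 209379/178008 = 389212*(-1/462850) + 209379*(1/178008) = -194606/231425 + 69793/59336 = 4604703409/13731833800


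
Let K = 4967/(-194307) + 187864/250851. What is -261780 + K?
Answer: -1417741450762681/5415789473 ≈ -2.6178e+5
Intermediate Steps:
K = 3917479259/5415789473 (K = 4967*(-1/194307) + 187864*(1/250851) = -4967/194307 + 187864/250851 = 3917479259/5415789473 ≈ 0.72334)
-261780 + K = -261780 + 3917479259/5415789473 = -1417741450762681/5415789473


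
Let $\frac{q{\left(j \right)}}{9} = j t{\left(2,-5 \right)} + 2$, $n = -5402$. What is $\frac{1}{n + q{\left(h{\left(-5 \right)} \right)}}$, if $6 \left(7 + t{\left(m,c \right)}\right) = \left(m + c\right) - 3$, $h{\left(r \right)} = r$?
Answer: $- \frac{1}{5024} \approx -0.00019904$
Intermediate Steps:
$t{\left(m,c \right)} = - \frac{15}{2} + \frac{c}{6} + \frac{m}{6}$ ($t{\left(m,c \right)} = -7 + \frac{\left(m + c\right) - 3}{6} = -7 + \frac{\left(c + m\right) - 3}{6} = -7 + \frac{-3 + c + m}{6} = -7 + \left(- \frac{1}{2} + \frac{c}{6} + \frac{m}{6}\right) = - \frac{15}{2} + \frac{c}{6} + \frac{m}{6}$)
$q{\left(j \right)} = 18 - 72 j$ ($q{\left(j \right)} = 9 \left(j \left(- \frac{15}{2} + \frac{1}{6} \left(-5\right) + \frac{1}{6} \cdot 2\right) + 2\right) = 9 \left(j \left(- \frac{15}{2} - \frac{5}{6} + \frac{1}{3}\right) + 2\right) = 9 \left(j \left(-8\right) + 2\right) = 9 \left(- 8 j + 2\right) = 9 \left(2 - 8 j\right) = 18 - 72 j$)
$\frac{1}{n + q{\left(h{\left(-5 \right)} \right)}} = \frac{1}{-5402 + \left(18 - -360\right)} = \frac{1}{-5402 + \left(18 + 360\right)} = \frac{1}{-5402 + 378} = \frac{1}{-5024} = - \frac{1}{5024}$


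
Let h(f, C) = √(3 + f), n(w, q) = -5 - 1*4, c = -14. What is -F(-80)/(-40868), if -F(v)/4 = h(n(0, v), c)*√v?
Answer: 4*√30/10217 ≈ 0.0021444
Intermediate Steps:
n(w, q) = -9 (n(w, q) = -5 - 4 = -9)
F(v) = -4*I*√6*√v (F(v) = -4*√(3 - 9)*√v = -4*√(-6)*√v = -4*I*√6*√v)
-F(-80)/(-40868) = -(-4)*I*√6*√(-80)/(-40868) = -(-4)*I*√6*4*I*√5*(-1/40868) = -16*√30*(-1/40868) = 4*√30/10217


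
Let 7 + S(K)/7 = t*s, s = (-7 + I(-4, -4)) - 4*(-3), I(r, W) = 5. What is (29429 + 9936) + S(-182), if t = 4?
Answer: 39596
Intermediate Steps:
s = 10 (s = (-7 + 5) - 4*(-3) = -2 + 12 = 10)
S(K) = 231 (S(K) = -49 + 7*(4*10) = -49 + 7*40 = -49 + 280 = 231)
(29429 + 9936) + S(-182) = (29429 + 9936) + 231 = 39365 + 231 = 39596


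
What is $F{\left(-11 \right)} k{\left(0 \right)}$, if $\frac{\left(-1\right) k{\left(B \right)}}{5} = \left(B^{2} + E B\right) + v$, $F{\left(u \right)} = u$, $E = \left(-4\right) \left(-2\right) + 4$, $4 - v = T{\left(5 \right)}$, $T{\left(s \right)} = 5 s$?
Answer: $-1155$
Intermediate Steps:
$v = -21$ ($v = 4 - 5 \cdot 5 = 4 - 25 = -21$)
$E = 12$ ($E = 8 + 4 = 12$)
$k{\left(B \right)} = 105 - 60 B - 5 B^{2}$ ($k{\left(B \right)} = - 5 \left(\left(B^{2} + 12 B\right) - 21\right) = - 5 \left(-21 + B^{2} + 12 B\right) = 105 - 60 B - 5 B^{2}$)
$F{\left(-11 \right)} k{\left(0 \right)} = - 11 \left(105 - 0 - 5 \cdot 0^{2}\right) = - 11 \left(105 + 0 - 0\right) = - 11 \left(105 + 0 + 0\right) = \left(-11\right) 105 = -1155$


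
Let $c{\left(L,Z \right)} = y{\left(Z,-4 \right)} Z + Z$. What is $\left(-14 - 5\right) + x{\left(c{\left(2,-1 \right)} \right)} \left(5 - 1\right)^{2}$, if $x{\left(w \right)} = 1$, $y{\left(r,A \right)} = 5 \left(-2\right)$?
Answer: $-3$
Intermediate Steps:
$y{\left(r,A \right)} = -10$
$c{\left(L,Z \right)} = - 9 Z$ ($c{\left(L,Z \right)} = - 10 Z + Z = - 9 Z$)
$\left(-14 - 5\right) + x{\left(c{\left(2,-1 \right)} \right)} \left(5 - 1\right)^{2} = \left(-14 - 5\right) + 1 \left(5 - 1\right)^{2} = -19 + 1 \cdot 4^{2} = -19 + 1 \cdot 16 = -19 + 16 = -3$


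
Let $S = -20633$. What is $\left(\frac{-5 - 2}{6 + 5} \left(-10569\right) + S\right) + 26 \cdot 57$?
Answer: $- \frac{136678}{11} \approx -12425.0$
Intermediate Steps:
$\left(\frac{-5 - 2}{6 + 5} \left(-10569\right) + S\right) + 26 \cdot 57 = \left(\frac{-5 - 2}{6 + 5} \left(-10569\right) - 20633\right) + 26 \cdot 57 = \left(- \frac{7}{11} \left(-10569\right) - 20633\right) + 1482 = \left(\left(-7\right) \frac{1}{11} \left(-10569\right) - 20633\right) + 1482 = \left(\left(- \frac{7}{11}\right) \left(-10569\right) - 20633\right) + 1482 = \left(\frac{73983}{11} - 20633\right) + 1482 = - \frac{152980}{11} + 1482 = - \frac{136678}{11}$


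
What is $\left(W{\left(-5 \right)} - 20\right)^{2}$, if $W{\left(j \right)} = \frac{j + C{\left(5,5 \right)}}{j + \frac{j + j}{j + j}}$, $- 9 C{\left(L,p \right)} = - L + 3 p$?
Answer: $\frac{442225}{1296} \approx 341.22$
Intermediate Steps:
$C{\left(L,p \right)} = - \frac{p}{3} + \frac{L}{9}$ ($C{\left(L,p \right)} = - \frac{- L + 3 p}{9} = - \frac{p}{3} + \frac{L}{9}$)
$W{\left(j \right)} = \frac{- \frac{10}{9} + j}{1 + j}$ ($W{\left(j \right)} = \frac{j + \left(\left(- \frac{1}{3}\right) 5 + \frac{1}{9} \cdot 5\right)}{j + \frac{j + j}{j + j}} = \frac{j + \left(- \frac{5}{3} + \frac{5}{9}\right)}{j + \frac{2 j}{2 j}} = \frac{j - \frac{10}{9}}{j + 2 j \frac{1}{2 j}} = \frac{- \frac{10}{9} + j}{j + 1} = \frac{- \frac{10}{9} + j}{1 + j}$)
$\left(W{\left(-5 \right)} - 20\right)^{2} = \left(\frac{- \frac{10}{9} - 5}{1 - 5} - 20\right)^{2} = \left(\frac{1}{-4} \left(- \frac{55}{9}\right) - 20\right)^{2} = \left(\left(- \frac{1}{4}\right) \left(- \frac{55}{9}\right) - 20\right)^{2} = \left(\frac{55}{36} - 20\right)^{2} = \left(- \frac{665}{36}\right)^{2} = \frac{442225}{1296}$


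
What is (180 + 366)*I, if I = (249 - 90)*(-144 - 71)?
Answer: -18665010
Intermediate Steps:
I = -34185 (I = 159*(-215) = -34185)
(180 + 366)*I = (180 + 366)*(-34185) = 546*(-34185) = -18665010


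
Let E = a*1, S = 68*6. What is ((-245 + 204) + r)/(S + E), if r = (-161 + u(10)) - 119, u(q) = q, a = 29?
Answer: -311/437 ≈ -0.71167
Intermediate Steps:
S = 408
E = 29 (E = 29*1 = 29)
r = -270 (r = (-161 + 10) - 119 = -151 - 119 = -270)
((-245 + 204) + r)/(S + E) = ((-245 + 204) - 270)/(408 + 29) = (-41 - 270)/437 = -311*1/437 = -311/437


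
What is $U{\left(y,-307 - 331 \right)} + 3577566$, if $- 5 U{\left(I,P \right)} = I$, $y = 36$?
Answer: $\frac{17887794}{5} \approx 3.5776 \cdot 10^{6}$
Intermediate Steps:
$U{\left(I,P \right)} = - \frac{I}{5}$
$U{\left(y,-307 - 331 \right)} + 3577566 = \left(- \frac{1}{5}\right) 36 + 3577566 = - \frac{36}{5} + 3577566 = \frac{17887794}{5}$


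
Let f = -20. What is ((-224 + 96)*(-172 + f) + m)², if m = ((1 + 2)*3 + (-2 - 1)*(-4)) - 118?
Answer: 599221441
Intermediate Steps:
m = -97 (m = (3*3 - 3*(-4)) - 118 = (9 + 12) - 118 = 21 - 118 = -97)
((-224 + 96)*(-172 + f) + m)² = ((-224 + 96)*(-172 - 20) - 97)² = (-128*(-192) - 97)² = (24576 - 97)² = 24479² = 599221441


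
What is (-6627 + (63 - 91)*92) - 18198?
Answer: -27401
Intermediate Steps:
(-6627 + (63 - 91)*92) - 18198 = (-6627 - 28*92) - 18198 = (-6627 - 2576) - 18198 = -9203 - 18198 = -27401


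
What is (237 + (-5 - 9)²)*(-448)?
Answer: -193984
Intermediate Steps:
(237 + (-5 - 9)²)*(-448) = (237 + (-14)²)*(-448) = (237 + 196)*(-448) = 433*(-448) = -193984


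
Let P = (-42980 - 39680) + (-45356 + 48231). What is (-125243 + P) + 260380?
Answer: 55352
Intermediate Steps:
P = -79785 (P = -82660 + 2875 = -79785)
(-125243 + P) + 260380 = (-125243 - 79785) + 260380 = -205028 + 260380 = 55352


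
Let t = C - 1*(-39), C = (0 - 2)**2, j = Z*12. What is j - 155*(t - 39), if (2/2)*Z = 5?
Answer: -560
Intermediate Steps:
Z = 5
j = 60 (j = 5*12 = 60)
C = 4 (C = (-2)**2 = 4)
t = 43 (t = 4 - 1*(-39) = 4 + 39 = 43)
j - 155*(t - 39) = 60 - 155*(43 - 39) = 60 - 155*4 = 60 - 620 = -560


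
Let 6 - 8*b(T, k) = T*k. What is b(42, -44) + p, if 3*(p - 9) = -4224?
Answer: -4669/4 ≈ -1167.3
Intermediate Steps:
p = -1399 (p = 9 + (⅓)*(-4224) = 9 - 1408 = -1399)
b(T, k) = ¾ - T*k/8
b(42, -44) + p = (¾ - ⅛*42*(-44)) - 1399 = (¾ + 231) - 1399 = 927/4 - 1399 = -4669/4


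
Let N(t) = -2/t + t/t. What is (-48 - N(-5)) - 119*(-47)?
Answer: 27718/5 ≈ 5543.6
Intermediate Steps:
N(t) = 1 - 2/t (N(t) = -2/t + 1 = 1 - 2/t)
(-48 - N(-5)) - 119*(-47) = (-48 - (-2 - 5)/(-5)) - 119*(-47) = (-48 - (-1)*(-7)/5) + 5593 = (-48 - 1*7/5) + 5593 = (-48 - 7/5) + 5593 = -247/5 + 5593 = 27718/5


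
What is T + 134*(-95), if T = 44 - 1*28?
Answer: -12714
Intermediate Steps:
T = 16 (T = 44 - 28 = 16)
T + 134*(-95) = 16 + 134*(-95) = 16 - 12730 = -12714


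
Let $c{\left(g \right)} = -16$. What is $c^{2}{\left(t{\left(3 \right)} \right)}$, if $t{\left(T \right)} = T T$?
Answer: $256$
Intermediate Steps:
$t{\left(T \right)} = T^{2}$
$c^{2}{\left(t{\left(3 \right)} \right)} = \left(-16\right)^{2} = 256$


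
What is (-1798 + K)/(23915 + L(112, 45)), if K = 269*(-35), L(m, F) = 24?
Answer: -11213/23939 ≈ -0.46840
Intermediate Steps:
K = -9415
(-1798 + K)/(23915 + L(112, 45)) = (-1798 - 9415)/(23915 + 24) = -11213/23939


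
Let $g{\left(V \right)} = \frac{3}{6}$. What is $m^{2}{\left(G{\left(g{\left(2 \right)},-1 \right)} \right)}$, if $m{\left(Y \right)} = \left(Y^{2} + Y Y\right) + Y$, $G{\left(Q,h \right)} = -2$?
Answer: $36$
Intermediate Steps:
$g{\left(V \right)} = \frac{1}{2}$ ($g{\left(V \right)} = 3 \cdot \frac{1}{6} = \frac{1}{2}$)
$m{\left(Y \right)} = Y + 2 Y^{2}$ ($m{\left(Y \right)} = \left(Y^{2} + Y^{2}\right) + Y = 2 Y^{2} + Y = Y + 2 Y^{2}$)
$m^{2}{\left(G{\left(g{\left(2 \right)},-1 \right)} \right)} = \left(- 2 \left(1 + 2 \left(-2\right)\right)\right)^{2} = \left(- 2 \left(1 - 4\right)\right)^{2} = \left(\left(-2\right) \left(-3\right)\right)^{2} = 6^{2} = 36$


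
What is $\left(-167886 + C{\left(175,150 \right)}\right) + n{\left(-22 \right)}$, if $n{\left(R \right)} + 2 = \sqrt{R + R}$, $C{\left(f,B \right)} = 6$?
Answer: $-167882 + 2 i \sqrt{11} \approx -1.6788 \cdot 10^{5} + 6.6332 i$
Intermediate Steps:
$n{\left(R \right)} = -2 + \sqrt{2} \sqrt{R}$ ($n{\left(R \right)} = -2 + \sqrt{R + R} = -2 + \sqrt{2 R} = -2 + \sqrt{2} \sqrt{R}$)
$\left(-167886 + C{\left(175,150 \right)}\right) + n{\left(-22 \right)} = \left(-167886 + 6\right) - \left(2 - \sqrt{2} \sqrt{-22}\right) = -167880 - \left(2 - \sqrt{2} i \sqrt{22}\right) = -167880 - \left(2 - 2 i \sqrt{11}\right) = -167882 + 2 i \sqrt{11}$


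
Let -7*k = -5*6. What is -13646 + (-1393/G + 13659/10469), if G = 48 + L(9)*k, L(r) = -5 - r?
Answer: -58605947/4332 ≈ -13529.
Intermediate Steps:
k = 30/7 (k = -(-5)*6/7 = -⅐*(-30) = 30/7 ≈ 4.2857)
G = -12 (G = 48 + (-5 - 1*9)*(30/7) = 48 + (-5 - 9)*(30/7) = 48 - 14*30/7 = 48 - 60 = -12)
-13646 + (-1393/G + 13659/10469) = -13646 + (-1393/(-12) + 13659/10469) = -13646 + (-1393*(-1/12) + 13659*(1/10469)) = -13646 + (1393/12 + 471/361) = -13646 + 508525/4332 = -58605947/4332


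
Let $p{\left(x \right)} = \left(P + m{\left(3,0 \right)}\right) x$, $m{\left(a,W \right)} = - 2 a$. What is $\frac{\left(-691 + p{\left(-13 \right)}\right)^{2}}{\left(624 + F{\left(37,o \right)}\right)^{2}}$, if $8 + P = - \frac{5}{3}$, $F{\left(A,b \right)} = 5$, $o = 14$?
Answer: $\frac{7396}{12321} \approx 0.60028$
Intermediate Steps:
$P = - \frac{29}{3}$ ($P = -8 - \frac{5}{3} = - \frac{29}{3} \approx -9.6667$)
$p{\left(x \right)} = - \frac{47 x}{3}$ ($p{\left(x \right)} = \left(- \frac{29}{3} - 6\right) x = - \frac{47 x}{3}$)
$\frac{\left(-691 + p{\left(-13 \right)}\right)^{2}}{\left(624 + F{\left(37,o \right)}\right)^{2}} = \frac{\left(-691 - - \frac{611}{3}\right)^{2}}{\left(624 + 5\right)^{2}} = \frac{\left(-691 + \frac{611}{3}\right)^{2}}{629^{2}} = \frac{\left(- \frac{1462}{3}\right)^{2}}{395641} = \frac{2137444}{9} \cdot \frac{1}{395641} = \frac{7396}{12321}$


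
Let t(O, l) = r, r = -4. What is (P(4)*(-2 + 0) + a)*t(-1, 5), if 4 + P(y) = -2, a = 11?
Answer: -92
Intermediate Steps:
t(O, l) = -4
P(y) = -6 (P(y) = -4 - 2 = -6)
(P(4)*(-2 + 0) + a)*t(-1, 5) = (-6*(-2 + 0) + 11)*(-4) = (-6*(-2) + 11)*(-4) = (12 + 11)*(-4) = 23*(-4) = -92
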